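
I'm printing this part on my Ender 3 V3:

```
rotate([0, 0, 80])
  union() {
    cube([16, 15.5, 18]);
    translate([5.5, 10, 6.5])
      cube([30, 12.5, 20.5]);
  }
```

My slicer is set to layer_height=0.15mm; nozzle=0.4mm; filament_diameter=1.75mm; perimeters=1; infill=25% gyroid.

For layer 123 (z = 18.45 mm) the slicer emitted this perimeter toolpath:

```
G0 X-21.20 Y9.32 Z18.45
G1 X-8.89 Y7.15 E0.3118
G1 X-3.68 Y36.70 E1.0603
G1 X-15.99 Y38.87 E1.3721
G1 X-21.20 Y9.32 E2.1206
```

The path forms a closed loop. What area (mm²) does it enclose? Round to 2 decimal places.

Apply the shoelace formula to the sequence of (X, Y) vertices; enclosed area = 375.07 mm².

375.07 mm²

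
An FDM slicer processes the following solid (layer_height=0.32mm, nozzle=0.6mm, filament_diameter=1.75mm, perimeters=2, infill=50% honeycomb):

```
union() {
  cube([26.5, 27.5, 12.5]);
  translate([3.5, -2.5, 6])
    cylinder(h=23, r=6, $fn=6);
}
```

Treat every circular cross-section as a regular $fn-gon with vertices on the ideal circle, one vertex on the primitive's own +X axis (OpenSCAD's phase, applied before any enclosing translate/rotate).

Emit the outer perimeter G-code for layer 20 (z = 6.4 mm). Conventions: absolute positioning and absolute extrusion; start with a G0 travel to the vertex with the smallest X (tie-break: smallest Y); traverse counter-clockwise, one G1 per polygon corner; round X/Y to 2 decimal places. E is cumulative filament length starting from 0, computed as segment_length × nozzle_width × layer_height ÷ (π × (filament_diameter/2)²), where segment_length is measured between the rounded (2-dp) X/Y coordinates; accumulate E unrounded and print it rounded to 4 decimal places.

At z = 6.4 mm: the 26.5×27.5 cube contributes its full rectangle; the r=6 cylinder at (3.5, -2.5) gives a regular 6-gon of circumradius 6 (constant along its height); Combining (union): the regions partially overlap (shared area 19.41 mm²), so overlapping operands fuse into one piece — 1 connected region. The outline is a single polygon with 9 vertices. Extrusion per mm of travel: 0.6 × 0.32 / (π × 0.875²) = 0.079824. Accumulating E over each segment gives final E = 9.8983.

G0 X-2.50 Y-2.50 Z6.40
G1 X0.50 Y-7.70 E0.4792
G1 X6.50 Y-7.70 E0.9582
G1 X9.50 Y-2.50 E1.4374
G1 X8.06 Y0.00 E1.6677
G1 X26.50 Y0.00 E3.1396
G1 X26.50 Y27.50 E5.3348
G1 X0.00 Y27.50 E7.4501
G1 X0.00 Y1.83 E9.4992
G1 X-2.50 Y-2.50 E9.8983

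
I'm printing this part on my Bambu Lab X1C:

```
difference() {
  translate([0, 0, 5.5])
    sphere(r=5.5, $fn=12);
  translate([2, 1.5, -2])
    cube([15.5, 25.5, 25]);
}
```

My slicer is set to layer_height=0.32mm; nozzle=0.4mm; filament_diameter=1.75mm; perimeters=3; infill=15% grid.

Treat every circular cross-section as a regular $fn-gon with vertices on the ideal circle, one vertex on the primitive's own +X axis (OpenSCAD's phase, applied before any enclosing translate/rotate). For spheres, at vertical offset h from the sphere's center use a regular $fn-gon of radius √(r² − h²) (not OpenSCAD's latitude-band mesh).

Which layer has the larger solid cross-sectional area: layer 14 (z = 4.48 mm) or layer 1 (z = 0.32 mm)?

Layer 14 (z = 4.48): the r=5.5 sphere slices to a regular 12-gon of circumradius 5.405 (√(r²−h²) with h=1.02 from center) (area = (12/2)·5.405²·sin(360°/12) = 87.63 mm²); the cube at (2, 1.5) (footprint 15.5×25.5) is included at this height (area 395.25 mm²); Subtracting the remaining from the first: starting from the r=5.5 sphere (87.63 mm²), the 15.5×25.5 cube at (2, 1.5) partially overlaps it — only the 6.83 mm² overlap (of its 395.25 mm²) is removed, clipping the outline — area = 80.80 mm². So its area = 80.80 mm². Layer 1 (z = 0.32): the sphere: section is a regular 12-gon, circumradius = √(r²−h²) = √(5.5²−5.18²) = 1.849 (area = (12/2)·1.849²·sin(360°/12) = 10.25 mm²); the cube at (2, 1.5) (footprint 15.5×25.5) is included at this height (area 395.25 mm²); Subtracting the remaining from the first: starting from the r=5.5 sphere (10.25 mm²), the 15.5×25.5 cube at (2, 1.5) misses the remaining region (no effect) — area = 10.25 mm². So its area = 10.25 mm². Layer 14 is larger (80.80 vs 10.25 mm²).

layer 14 (z = 4.48 mm)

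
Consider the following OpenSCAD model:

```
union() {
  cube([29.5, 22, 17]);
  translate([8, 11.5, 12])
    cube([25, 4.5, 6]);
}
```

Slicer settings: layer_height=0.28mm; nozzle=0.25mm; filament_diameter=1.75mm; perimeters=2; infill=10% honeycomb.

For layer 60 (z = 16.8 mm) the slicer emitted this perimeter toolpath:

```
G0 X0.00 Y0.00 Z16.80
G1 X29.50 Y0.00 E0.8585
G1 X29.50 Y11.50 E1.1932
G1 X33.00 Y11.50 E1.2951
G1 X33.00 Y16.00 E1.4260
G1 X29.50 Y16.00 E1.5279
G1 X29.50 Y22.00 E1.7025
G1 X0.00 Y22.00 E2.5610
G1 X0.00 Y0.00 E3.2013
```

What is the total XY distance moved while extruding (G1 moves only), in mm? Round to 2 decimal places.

110.00 mm

Sum the Euclidean lengths of each G1 segment: total = 110.00 mm.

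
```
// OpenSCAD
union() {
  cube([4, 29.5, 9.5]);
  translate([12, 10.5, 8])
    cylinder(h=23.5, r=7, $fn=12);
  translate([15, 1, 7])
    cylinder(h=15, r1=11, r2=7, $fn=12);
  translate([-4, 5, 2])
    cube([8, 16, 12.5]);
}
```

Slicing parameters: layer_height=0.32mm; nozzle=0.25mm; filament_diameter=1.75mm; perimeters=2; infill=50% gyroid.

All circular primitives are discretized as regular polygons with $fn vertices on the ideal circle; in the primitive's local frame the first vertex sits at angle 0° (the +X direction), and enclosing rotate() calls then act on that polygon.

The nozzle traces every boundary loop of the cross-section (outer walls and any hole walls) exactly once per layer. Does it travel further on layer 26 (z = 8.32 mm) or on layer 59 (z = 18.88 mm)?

Layer 26 (z = 8.32): the 4×29.5 cube contributes its full rectangle (perimeter 67.00 mm); the r=7 cylinder at (12, 10.5) contributes a regular 12-gon of circumradius 7 (perimeter = 2·12·7.000·sin(180°/12) = 43.48 mm); the cone at (15, 1) contributes a regular 12-gon of circumradius 10.648 (interpolated between r1=11 and r2=7 at t=0.088) (perimeter = 2·12·10.648·sin(180°/12) = 66.14 mm); the 8×16 cube at (-4, 5) contributes its full rectangle (perimeter 48.00 mm); Combining (union): the regions partially overlap (shared area 132.66 mm²), so the edge portions inside another operand are dropped and the merged outline is re-measured after clipping — boundary = 152.24 mm. So its perimeter = 152.24 mm. Layer 59 (z = 18.88): the cube does not reach this height (z outside [0, 9.5]); the cylinder at (12, 10.5): section is a regular 12-gon, circumradius r=7 (perimeter = 2·12·7.000·sin(180°/12) = 43.48 mm); the cone at (15, 1): at t=0.792 of its height the radius interpolates to r₁+(r₂−r₁)t = 7.832, giving a regular 12-gon of that circumradius (perimeter = 2·12·7.832·sin(180°/12) = 48.65 mm); the cube at (-4, 5) is absent (z outside [2, 14.5]); Taking the union: the regions partially overlap (shared area 32.92 mm²), so the edge portions inside another operand are dropped and the merged outline is re-measured after clipping — boundary = 68.13 mm. So its perimeter = 68.13 mm. Layer 26 is larger (152.24 vs 68.13 mm).

layer 26 (z = 8.32 mm)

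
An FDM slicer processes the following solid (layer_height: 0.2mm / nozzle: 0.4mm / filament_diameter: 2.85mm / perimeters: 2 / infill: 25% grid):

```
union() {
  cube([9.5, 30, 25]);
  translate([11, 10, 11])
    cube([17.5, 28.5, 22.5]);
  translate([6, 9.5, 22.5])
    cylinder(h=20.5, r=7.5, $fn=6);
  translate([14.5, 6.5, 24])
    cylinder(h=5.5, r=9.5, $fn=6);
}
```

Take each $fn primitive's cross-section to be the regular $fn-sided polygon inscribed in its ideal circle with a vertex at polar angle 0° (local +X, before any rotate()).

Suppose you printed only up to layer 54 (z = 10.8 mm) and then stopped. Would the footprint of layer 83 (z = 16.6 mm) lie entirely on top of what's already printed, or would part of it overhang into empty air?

part overhangs

Compare the two slices. At z = 10.8: the 9.5×30 cube contributes its full rectangle (area 285.00 mm²); the cube at (11, 10) is not intersected at this z (z outside [11, 33.5]); the cylinder at (6, 9.5) is absent (z outside [22.5, 43]); the cylinder at (14.5, 6.5) does not reach this height (z outside [24, 29.5]); Merging all regions: only the 9.5×30 cube is present, so the union is just that shape — area = 285.00 mm². At z = 16.6: the cube (footprint 9.5×30) is included at this height (area 285.00 mm²); the cube at (11, 10) (footprint 17.5×28.5) is included at this height (area 498.75 mm²); the cylinder at (6, 9.5) is absent (z outside [22.5, 43]); the cylinder at (14.5, 6.5) is absent (z outside [24, 29.5]); Taking the union: the 2 present regions are separate (no shared area or edge), so areas and boundary lengths simply add and each stays a separate island — area = 783.75 mm². Checking containment: at z = 16.6 the cross-section extends beyond the z = 10.8 cross-section by about 498.75 mm².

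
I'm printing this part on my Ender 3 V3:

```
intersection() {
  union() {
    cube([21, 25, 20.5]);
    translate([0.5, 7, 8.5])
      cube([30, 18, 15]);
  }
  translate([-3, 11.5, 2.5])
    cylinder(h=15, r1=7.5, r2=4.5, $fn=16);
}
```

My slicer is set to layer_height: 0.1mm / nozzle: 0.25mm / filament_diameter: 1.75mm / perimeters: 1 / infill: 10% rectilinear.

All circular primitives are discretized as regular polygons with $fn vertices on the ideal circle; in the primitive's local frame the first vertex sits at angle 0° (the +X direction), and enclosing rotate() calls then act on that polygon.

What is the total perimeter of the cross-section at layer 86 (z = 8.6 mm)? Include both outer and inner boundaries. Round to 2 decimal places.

24.07 mm

At z = 8.6 mm: the cube (footprint 21×25) is included at this height (perimeter 92.00 mm); the cube at (0.5, 7) (footprint 30×18) is included at this height (perimeter 96.00 mm); Taking the union: the regions partially overlap (shared area 369.00 mm²), so the edge portions inside another operand are dropped and the merged outline is re-measured after clipping — boundary = 111.00 mm; the cone at (-3, 11.5) contributes a regular 16-gon of circumradius 6.280 (interpolated between r1=7.5 and r2=4.5 at t=0.407) (perimeter = 2·16·6.280·sin(180°/16) = 39.21 mm); Keeping only the common overlap: the cone at (-3, 11.5) partially overlaps that combined region; clipping to the common part keeps 24.65 mm² — boundary = 24.07 mm. Overall, the cross-section is a single solid region. Total boundary length (outer) = 24.07 mm.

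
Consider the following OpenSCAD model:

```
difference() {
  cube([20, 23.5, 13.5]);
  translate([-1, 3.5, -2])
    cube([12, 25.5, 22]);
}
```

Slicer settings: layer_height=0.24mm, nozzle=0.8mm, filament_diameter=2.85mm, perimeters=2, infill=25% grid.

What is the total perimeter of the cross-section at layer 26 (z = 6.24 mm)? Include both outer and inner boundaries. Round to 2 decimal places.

87.00 mm

At z = 6.24 mm: the cube (footprint 20×23.5) is included at this height (perimeter 87.00 mm); the cube at (-1, 3.5) (footprint 12×25.5) is included at this height (perimeter 75.00 mm); Taking the first minus the rest: starting from the 20×23.5 cube, the 12×25.5 cube at (-1, 3.5) partially overlaps it — only the 220.00 mm² overlap (of its 306.00 mm²) is removed, clipping the outline — boundary = 87.00 mm. Overall, the cross-section is a single solid region. Total boundary length (outer) = 87.00 mm.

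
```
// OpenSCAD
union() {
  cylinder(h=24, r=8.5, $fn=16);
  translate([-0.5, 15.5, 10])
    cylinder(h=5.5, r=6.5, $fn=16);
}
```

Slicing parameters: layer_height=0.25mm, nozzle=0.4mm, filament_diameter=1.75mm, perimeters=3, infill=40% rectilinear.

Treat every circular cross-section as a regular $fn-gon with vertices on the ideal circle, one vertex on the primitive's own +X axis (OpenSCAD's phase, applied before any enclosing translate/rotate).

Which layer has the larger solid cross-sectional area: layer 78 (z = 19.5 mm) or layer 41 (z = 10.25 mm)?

Layer 78 (z = 19.5): the cylinder: section is a regular 16-gon, circumradius r=8.5 (area = (16/2)·8.500²·sin(360°/16) = 221.19 mm²); the cylinder at (-0.5, 15.5) is not intersected at this z (z outside [10, 15.5]); Merging all regions: only the r=8.5 cylinder is present, so the union is just that shape — area = 221.19 mm². So its area = 221.19 mm². Layer 41 (z = 10.25): the r=8.5 cylinder contributes a regular 16-gon of circumradius 8.5 (area = (16/2)·8.500²·sin(360°/16) = 221.19 mm²); the r=6.5 cylinder at (-0.5, 15.5) contributes a regular 16-gon of circumradius 6.5 (area = (16/2)·6.500²·sin(360°/16) = 129.35 mm²); Taking the union: the 2 present regions are separate (no shared area or edge), so areas and boundary lengths simply add and each stays a separate island — area = 350.54 mm². So its area = 350.54 mm². Layer 41 is larger (350.54 vs 221.19 mm²).

layer 41 (z = 10.25 mm)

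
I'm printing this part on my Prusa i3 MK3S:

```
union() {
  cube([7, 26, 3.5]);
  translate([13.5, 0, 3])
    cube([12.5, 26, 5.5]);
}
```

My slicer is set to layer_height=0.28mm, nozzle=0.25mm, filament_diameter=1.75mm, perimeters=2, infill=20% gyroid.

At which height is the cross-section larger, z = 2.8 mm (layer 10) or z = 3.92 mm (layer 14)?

layer 14 (z = 3.92 mm)

Layer 10 (z = 2.8): the 7×26 cube contributes its full rectangle (area 182.00 mm²); the cube at (13.5, 0) is absent (z outside [3, 8.5]); Combining (union): only the 7×26 cube is present, so the union is just that shape — area = 182.00 mm². So its area = 182.00 mm². Layer 14 (z = 3.92): the cube does not reach this height (z outside [0, 3.5]); the 12.5×26 cube at (13.5, 0) contributes its full rectangle (area 325.00 mm²); Taking the union: only the 12.5×26 cube at (13.5, 0) is present, so the union is just that shape — area = 325.00 mm². So its area = 325.00 mm². Layer 14 is larger (325.00 vs 182.00 mm²).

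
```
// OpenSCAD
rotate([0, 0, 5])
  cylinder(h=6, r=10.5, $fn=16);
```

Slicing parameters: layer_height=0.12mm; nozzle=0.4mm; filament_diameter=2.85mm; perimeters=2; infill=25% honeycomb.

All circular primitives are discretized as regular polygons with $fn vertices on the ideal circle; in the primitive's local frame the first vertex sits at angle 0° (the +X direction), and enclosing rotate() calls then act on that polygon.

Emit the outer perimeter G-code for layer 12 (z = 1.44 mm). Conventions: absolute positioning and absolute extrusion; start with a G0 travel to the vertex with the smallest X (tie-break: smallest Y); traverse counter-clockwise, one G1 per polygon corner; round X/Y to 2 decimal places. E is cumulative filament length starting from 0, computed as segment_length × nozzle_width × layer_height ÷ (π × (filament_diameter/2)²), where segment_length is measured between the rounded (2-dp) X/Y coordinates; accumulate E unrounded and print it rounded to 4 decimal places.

At z = 1.44 mm: the r=10.5 cylinder contributes a regular 16-gon of circumradius 10.5; (whole slice rotated 5° about Z — lengths, areas and connectivity unchanged). The outline is a single polygon with 16 vertices. Extrusion per mm of travel: 0.4 × 0.12 / (π × 1.425²) = 0.007524. Accumulating E over each segment gives final E = 0.4931.

G0 X-10.46 Y-0.92 Z1.44
G1 X-9.31 Y-4.85 E0.0308
G1 X-6.75 Y-8.04 E0.0616
G1 X-3.16 Y-10.01 E0.0924
G1 X0.92 Y-10.46 E0.1233
G1 X4.85 Y-9.31 E0.1541
G1 X8.04 Y-6.75 E0.1849
G1 X10.01 Y-3.16 E0.2157
G1 X10.46 Y0.92 E0.2466
G1 X9.31 Y4.85 E0.2774
G1 X6.75 Y8.04 E0.3082
G1 X3.16 Y10.01 E0.3390
G1 X-0.92 Y10.46 E0.3698
G1 X-4.85 Y9.31 E0.4007
G1 X-8.04 Y6.75 E0.4314
G1 X-10.01 Y3.16 E0.4622
G1 X-10.46 Y-0.92 E0.4931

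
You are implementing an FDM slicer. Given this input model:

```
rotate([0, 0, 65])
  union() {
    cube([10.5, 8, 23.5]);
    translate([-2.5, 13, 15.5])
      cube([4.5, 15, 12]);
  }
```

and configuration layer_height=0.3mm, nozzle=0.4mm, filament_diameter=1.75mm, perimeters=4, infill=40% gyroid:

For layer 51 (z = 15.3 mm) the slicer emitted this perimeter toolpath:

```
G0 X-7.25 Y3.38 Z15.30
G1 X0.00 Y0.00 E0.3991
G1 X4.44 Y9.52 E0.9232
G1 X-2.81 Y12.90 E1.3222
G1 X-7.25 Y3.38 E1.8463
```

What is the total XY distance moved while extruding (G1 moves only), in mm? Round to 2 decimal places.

37.01 mm

Sum the Euclidean lengths of each G1 segment: total = 37.01 mm.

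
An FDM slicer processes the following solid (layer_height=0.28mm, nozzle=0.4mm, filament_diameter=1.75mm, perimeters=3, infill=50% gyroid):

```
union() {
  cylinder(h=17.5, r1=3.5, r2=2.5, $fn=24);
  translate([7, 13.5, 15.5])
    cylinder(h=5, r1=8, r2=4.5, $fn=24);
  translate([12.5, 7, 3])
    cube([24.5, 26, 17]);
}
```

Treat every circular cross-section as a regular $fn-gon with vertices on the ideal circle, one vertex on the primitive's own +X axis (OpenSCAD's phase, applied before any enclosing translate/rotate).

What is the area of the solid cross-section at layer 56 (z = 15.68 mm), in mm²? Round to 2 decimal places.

832.72 mm²

At z = 15.68 mm: the cone (r1=3.5→r2=2.5) has section circumradius 2.604 here — a regular 24-gon (area = (24/2)·2.604²·sin(360°/24) = 21.06 mm²); the cone at (7, 13.5): at t=0.036 of its height the radius interpolates to r₁+(r₂−r₁)t = 7.874, giving a regular 24-gon of that circumradius (area = (24/2)·7.874²·sin(360°/24) = 192.56 mm²); the 24.5×26 cube at (12.5, 7) contributes its full rectangle (area 637.00 mm²); Combining (union): the regions partially overlap — summed areas 850.62 mm² minus the doubly-counted overlap 17.90 mm² gives 832.72 mm² — area = 832.72 mm². Overall, the cross-section has 2 separate islands. Net area = 832.72 mm².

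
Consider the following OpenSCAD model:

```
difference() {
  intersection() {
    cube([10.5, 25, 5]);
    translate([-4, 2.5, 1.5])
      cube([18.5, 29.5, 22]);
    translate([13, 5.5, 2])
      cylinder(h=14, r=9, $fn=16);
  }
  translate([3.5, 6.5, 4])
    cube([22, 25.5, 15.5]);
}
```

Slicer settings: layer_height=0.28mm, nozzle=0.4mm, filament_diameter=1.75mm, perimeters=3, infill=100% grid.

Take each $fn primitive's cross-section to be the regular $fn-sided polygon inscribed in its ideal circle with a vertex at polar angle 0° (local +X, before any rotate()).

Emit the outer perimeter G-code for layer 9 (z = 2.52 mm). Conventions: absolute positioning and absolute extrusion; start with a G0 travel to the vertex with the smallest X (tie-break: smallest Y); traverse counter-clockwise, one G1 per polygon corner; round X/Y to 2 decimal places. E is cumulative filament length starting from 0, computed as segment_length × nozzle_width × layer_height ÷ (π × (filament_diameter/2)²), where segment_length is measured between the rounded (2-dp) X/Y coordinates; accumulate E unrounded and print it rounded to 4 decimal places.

At z = 2.52 mm: the 10.5×25 cube contributes its full rectangle; the cube at (-4, 2.5) (footprint 18.5×29.5) is included at this height; the cylinder at (13, 5.5): section is a regular 16-gon, circumradius r=9; After intersecting: the 18.5×29.5 cube at (-4, 2.5) partially overlaps the 10.5×25 cube; clipping to the common part keeps 236.25 mm²; the r=9 cylinder at (13, 5.5) partially overlaps the running intersection; clipping to the common part keeps 58.72 mm² — 1 connected region; the cube at (3.5, 6.5) does not reach this height (z outside [4, 19.5]); Subtracting the remaining from the first: none of the subtracted shapes is present at this height, so the result so far is unchanged — 1 connected region. The outline is a single polygon with 7 vertices. Extrusion per mm of travel: 0.4 × 0.28 / (π × 0.875²) = 0.046564. Accumulating E over each segment gives final E = 1.4877.

G0 X4.00 Y5.50 Z2.52
G1 X4.60 Y2.50 E0.1425
G1 X10.50 Y2.50 E0.4172
G1 X10.50 Y14.00 E0.9527
G1 X9.56 Y13.81 E0.9973
G1 X6.64 Y11.86 E1.1608
G1 X4.69 Y8.94 E1.3243
G1 X4.00 Y5.50 E1.4877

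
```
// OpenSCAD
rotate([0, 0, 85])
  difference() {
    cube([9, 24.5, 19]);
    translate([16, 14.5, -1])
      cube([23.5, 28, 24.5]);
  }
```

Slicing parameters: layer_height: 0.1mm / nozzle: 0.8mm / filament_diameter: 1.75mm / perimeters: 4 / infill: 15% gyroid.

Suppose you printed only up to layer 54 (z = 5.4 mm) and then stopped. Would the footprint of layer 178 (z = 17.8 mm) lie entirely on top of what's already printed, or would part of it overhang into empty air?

Compare the two slices. At z = 5.4: the cube is present — its section is the full 9×24.5 rectangle (area 220.50 mm²); the cube at (16, 14.5) is present — its section is the full 23.5×28 rectangle (area 658.00 mm²); Taking the first minus the rest: starting from the 9×24.5 cube (220.50 mm²), the 23.5×28 cube at (16, 14.5) misses the remaining region (no effect) — area = 220.50 mm²; (rotated 85° about Z; rotation is an isometry so areas/perimeters/island counts are preserved). At z = 17.8: the 9×24.5 cube contributes its full rectangle (area 220.50 mm²); the 23.5×28 cube at (16, 14.5) contributes its full rectangle (area 658.00 mm²); After the difference (first − rest): starting from the 9×24.5 cube (220.50 mm²), the 23.5×28 cube at (16, 14.5) misses the remaining region (no effect) — area = 220.50 mm²; (whole slice rotated 85° about Z — lengths, areas and connectivity unchanged). Checking containment: the cross-section at z = 17.8 is a subset of the cross-section at z = 5.4.

entirely on top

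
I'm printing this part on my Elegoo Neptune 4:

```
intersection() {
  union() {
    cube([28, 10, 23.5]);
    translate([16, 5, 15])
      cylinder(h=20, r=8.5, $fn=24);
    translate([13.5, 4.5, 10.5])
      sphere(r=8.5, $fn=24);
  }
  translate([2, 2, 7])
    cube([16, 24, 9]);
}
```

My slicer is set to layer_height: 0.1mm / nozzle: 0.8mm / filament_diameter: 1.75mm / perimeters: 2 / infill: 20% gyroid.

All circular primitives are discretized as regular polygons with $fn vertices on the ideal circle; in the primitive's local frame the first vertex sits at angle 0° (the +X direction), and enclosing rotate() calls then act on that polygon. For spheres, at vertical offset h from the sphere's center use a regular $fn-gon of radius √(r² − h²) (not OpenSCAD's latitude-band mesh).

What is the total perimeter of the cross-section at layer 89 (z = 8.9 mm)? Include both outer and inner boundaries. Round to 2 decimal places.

At z = 8.9 mm: the cube (footprint 28×10) is included at this height (perimeter 76.00 mm); the cylinder at (16, 5) is absent (z outside [15, 35]); the sphere at (13.5, 4.5): section is a regular 24-gon, circumradius = √(r²−h²) = √(8.5²−1.6²) = 8.348 (perimeter = 2·24·8.348·sin(180°/24) = 52.30 mm); Merging all regions: the regions partially overlap (shared area 154.96 mm²), so the edge portions inside another operand are dropped and the merged outline is re-measured after clipping — boundary = 80.32 mm; the cube at (2, 2) is present — its section is the full 16×24 rectangle (perimeter 80.00 mm); Taking the intersection: the 16×24 cube at (2, 2) partially overlaps that combined region; clipping to the common part keeps 150.77 mm² — boundary = 50.58 mm. Overall, the cross-section is a single solid region. Total boundary length (outer) = 50.58 mm.

50.58 mm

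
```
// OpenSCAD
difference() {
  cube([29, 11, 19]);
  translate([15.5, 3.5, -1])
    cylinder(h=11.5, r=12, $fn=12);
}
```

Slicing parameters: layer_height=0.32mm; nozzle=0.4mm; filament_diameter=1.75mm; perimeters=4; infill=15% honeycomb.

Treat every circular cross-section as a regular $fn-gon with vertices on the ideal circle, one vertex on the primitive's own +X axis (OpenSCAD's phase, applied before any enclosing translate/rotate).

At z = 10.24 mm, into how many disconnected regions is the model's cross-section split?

2

At z = 10.24 mm: the cube is present — its section is the full 29×11 rectangle; the r=12 cylinder at (15.5, 3.5) contributes a regular 12-gon of circumradius 12; Taking the first minus the rest: starting from the 29×11 cube, the r=12 cylinder at (15.5, 3.5) partially overlaps it — only the 244.00 mm² overlap (of its 432.00 mm²) is removed, clipping the outline — 2 connected regions. The result has 2 disconnected regions.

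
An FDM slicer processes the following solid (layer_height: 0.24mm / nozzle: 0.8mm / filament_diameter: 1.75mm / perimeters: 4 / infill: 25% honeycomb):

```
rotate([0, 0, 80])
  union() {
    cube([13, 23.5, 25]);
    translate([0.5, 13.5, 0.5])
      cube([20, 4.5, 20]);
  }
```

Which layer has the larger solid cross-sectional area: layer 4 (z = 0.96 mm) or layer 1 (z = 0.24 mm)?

Layer 4 (z = 0.96): the 13×23.5 cube contributes its full rectangle (area 305.50 mm²); the cube at (0.5, 13.5) (footprint 20×4.5) is included at this height (area 90.00 mm²); Combining (union): the regions partially overlap — summed areas 395.50 mm² minus the doubly-counted overlap 56.25 mm² gives 339.25 mm² — area = 339.25 mm²; (rotated 80° about Z; rotation is an isometry so areas/perimeters/island counts are preserved). So its area = 339.25 mm². Layer 1 (z = 0.24): the cube (footprint 13×23.5) is included at this height (area 305.50 mm²); the cube at (0.5, 13.5) is absent (z outside [0.5, 20.5]); Taking the union: only the 13×23.5 cube is present, so the union is just that shape — area = 305.50 mm²; (whole slice rotated 80° about Z — lengths, areas and connectivity unchanged). So its area = 305.50 mm². Layer 4 is larger (339.25 vs 305.50 mm²).

layer 4 (z = 0.96 mm)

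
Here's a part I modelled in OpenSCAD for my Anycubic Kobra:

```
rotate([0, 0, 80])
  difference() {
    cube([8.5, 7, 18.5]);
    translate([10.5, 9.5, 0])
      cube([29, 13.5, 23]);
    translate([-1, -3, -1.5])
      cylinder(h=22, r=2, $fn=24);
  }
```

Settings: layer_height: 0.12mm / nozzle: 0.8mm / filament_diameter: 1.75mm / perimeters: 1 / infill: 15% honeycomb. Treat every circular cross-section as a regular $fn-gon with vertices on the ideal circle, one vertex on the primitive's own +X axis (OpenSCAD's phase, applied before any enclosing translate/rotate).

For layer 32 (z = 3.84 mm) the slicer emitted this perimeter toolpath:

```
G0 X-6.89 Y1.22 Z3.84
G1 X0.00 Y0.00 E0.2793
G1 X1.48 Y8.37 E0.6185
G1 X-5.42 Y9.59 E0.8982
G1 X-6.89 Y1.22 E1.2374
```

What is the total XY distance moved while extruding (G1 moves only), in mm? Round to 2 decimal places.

Sum the Euclidean lengths of each G1 segment: total = 31.00 mm.

31.00 mm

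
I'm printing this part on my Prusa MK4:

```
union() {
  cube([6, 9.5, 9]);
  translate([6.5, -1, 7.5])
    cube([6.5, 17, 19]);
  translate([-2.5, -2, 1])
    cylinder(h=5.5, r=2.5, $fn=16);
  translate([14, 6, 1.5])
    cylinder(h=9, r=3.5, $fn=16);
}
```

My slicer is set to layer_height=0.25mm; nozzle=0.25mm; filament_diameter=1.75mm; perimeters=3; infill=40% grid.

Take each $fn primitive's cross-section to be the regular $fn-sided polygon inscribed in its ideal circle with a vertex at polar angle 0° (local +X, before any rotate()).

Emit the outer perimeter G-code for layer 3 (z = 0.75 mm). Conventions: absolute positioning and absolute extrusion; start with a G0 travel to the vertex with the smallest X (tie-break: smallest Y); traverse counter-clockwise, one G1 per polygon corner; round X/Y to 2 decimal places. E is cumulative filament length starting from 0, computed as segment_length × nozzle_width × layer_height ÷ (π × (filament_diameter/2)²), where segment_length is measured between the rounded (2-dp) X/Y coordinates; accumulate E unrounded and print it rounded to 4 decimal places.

At z = 0.75 mm: the cube is present — its section is the full 6×9.5 rectangle; the cube at (6.5, -1) does not reach this height (z outside [7.5, 26.5]); the cylinder at (-2.5, -2) is not intersected at this z (z outside [1, 6.5]); the cylinder at (14, 6) is absent (z outside [1.5, 10.5]); Merging all regions: only the 6×9.5 cube is present, so the union is just that shape — 1 connected region. The outline is a single polygon with 4 vertices. Extrusion per mm of travel: 0.25 × 0.25 / (π × 0.875²) = 0.025984. Accumulating E over each segment gives final E = 0.8055.

G0 X0.00 Y0.00 Z0.75
G1 X6.00 Y0.00 E0.1559
G1 X6.00 Y9.50 E0.4028
G1 X0.00 Y9.50 E0.5587
G1 X0.00 Y0.00 E0.8055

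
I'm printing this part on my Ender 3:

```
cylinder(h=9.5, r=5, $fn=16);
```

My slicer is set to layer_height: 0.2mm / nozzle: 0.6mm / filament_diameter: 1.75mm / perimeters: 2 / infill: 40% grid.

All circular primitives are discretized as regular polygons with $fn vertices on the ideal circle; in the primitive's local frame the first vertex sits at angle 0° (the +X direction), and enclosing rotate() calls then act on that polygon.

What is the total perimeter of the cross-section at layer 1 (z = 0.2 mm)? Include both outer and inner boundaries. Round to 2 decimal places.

31.21 mm

At z = 0.2 mm: the cylinder: section is a regular 16-gon, circumradius r=5 (perimeter = 2·16·5.000·sin(180°/16) = 31.21 mm). Overall, the cross-section is a single solid region. Total boundary length (outer) = 31.21 mm.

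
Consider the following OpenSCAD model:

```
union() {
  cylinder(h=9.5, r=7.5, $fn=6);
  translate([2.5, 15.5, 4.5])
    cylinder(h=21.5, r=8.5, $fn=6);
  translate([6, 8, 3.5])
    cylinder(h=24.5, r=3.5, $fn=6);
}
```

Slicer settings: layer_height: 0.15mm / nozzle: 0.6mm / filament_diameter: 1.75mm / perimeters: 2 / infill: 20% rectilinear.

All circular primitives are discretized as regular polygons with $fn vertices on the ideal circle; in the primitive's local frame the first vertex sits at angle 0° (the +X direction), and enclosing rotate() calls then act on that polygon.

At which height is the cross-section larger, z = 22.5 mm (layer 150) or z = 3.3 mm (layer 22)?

layer 150 (z = 22.5 mm)

Layer 150 (z = 22.5): the cylinder is absent (z outside [0, 9.5]); the r=8.5 cylinder at (2.5, 15.5) contributes a regular 6-gon of circumradius 8.5 (area = (6/2)·8.500²·sin(360°/6) = 187.71 mm²); the cylinder at (6, 8): section is a regular 6-gon, circumradius r=3.5 (area = (6/2)·3.500²·sin(360°/6) = 31.83 mm²); Combining (union): the regions partially overlap — summed areas 219.54 mm² minus the doubly-counted overlap 11.87 mm² gives 207.67 mm² — area = 207.67 mm². So its area = 207.67 mm². Layer 22 (z = 3.3): the r=7.5 cylinder gives a regular 6-gon of circumradius 7.5 (constant along its height) (area = (6/2)·7.500²·sin(360°/6) = 146.14 mm²); the cylinder at (2.5, 15.5) is not intersected at this z (z outside [4.5, 26]); the cylinder at (6, 8) is not intersected at this z (z outside [3.5, 28]); Merging all regions: only the r=7.5 cylinder is present, so the union is just that shape — area = 146.14 mm². So its area = 146.14 mm². Layer 150 is larger (207.67 vs 146.14 mm²).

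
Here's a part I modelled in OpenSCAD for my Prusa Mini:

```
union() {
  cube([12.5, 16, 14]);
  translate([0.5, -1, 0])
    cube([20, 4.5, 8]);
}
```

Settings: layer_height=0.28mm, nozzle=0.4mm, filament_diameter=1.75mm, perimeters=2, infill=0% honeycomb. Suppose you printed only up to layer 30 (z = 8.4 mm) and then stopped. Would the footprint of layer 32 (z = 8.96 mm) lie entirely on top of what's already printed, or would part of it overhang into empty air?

entirely on top

Compare the two slices. At z = 8.4: the cube (footprint 12.5×16) is included at this height (area 200.00 mm²); the cube at (0.5, -1) is not intersected at this z (z outside [0, 8]); Taking the union: only the 12.5×16 cube is present, so the union is just that shape — area = 200.00 mm². At z = 8.96: the cube (footprint 12.5×16) is included at this height (area 200.00 mm²); the cube at (0.5, -1) is not intersected at this z (z outside [0, 8]); Merging all regions: only the 12.5×16 cube is present, so the union is just that shape — area = 200.00 mm². Checking containment: the cross-section at z = 8.96 is a subset of the cross-section at z = 8.4.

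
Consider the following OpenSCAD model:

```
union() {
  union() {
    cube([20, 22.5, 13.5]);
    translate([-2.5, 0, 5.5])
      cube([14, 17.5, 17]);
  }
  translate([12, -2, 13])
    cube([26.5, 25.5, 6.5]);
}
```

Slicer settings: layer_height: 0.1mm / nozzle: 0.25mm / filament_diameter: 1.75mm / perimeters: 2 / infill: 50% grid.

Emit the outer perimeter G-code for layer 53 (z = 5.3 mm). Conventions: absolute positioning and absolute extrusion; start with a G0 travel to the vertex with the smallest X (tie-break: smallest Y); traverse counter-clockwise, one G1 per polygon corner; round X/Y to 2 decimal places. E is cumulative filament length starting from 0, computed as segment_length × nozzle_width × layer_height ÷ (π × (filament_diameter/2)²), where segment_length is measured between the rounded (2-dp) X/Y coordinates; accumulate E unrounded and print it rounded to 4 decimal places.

G0 X0.00 Y0.00 Z5.30
G1 X20.00 Y0.00 E0.2079
G1 X20.00 Y22.50 E0.4417
G1 X0.00 Y22.50 E0.6496
G1 X0.00 Y0.00 E0.8835

At z = 5.3 mm: the cube (footprint 20×22.5) is included at this height; the cube at (-2.5, 0) is not intersected at this z (z outside [5.5, 22.5]); Taking the union: only the 20×22.5 cube is present, so the union is just that shape — 1 connected region; the cube at (12, -2) is absent (z outside [13, 19.5]); Combining (union): only the result so far is present, so the union is just that shape — 1 connected region. The outline is a single polygon with 4 vertices. Extrusion per mm of travel: 0.25 × 0.1 / (π × 0.875²) = 0.010394. Accumulating E over each segment gives final E = 0.8835.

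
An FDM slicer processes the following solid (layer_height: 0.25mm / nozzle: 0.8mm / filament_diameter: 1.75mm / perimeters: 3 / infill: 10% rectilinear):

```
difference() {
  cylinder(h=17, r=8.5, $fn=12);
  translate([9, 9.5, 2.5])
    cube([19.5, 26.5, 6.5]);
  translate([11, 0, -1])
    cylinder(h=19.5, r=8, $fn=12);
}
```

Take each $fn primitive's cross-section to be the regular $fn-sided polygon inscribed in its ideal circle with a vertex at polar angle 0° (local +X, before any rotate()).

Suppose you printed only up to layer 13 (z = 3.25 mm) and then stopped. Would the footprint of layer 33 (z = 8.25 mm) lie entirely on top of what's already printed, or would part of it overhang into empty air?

Compare the two slices. At z = 3.25: the r=8.5 cylinder gives a regular 12-gon of circumradius 8.5 (constant along its height) (area = (12/2)·8.500²·sin(360°/12) = 216.75 mm²); the cube at (9, 9.5) is present — its section is the full 19.5×26.5 rectangle (area 516.75 mm²); the r=8 cylinder at (11, 0) contributes a regular 12-gon of circumradius 8 (area = (12/2)·8.000²·sin(360°/12) = 192.00 mm²); Subtracting the remaining from the first: starting from the r=8.5 cylinder (216.75 mm²), the 19.5×26.5 cube at (9, 9.5) misses the remaining region (no effect); the r=8 cylinder at (11, 0) partially overlaps it — only the 41.64 mm² overlap (of its 192.00 mm²) is removed, clipping the outline — area = 175.11 mm². At z = 8.25: the cylinder: section is a regular 12-gon, circumradius r=8.5 (area = (12/2)·8.500²·sin(360°/12) = 216.75 mm²); the cube at (9, 9.5) is present — its section is the full 19.5×26.5 rectangle (area 516.75 mm²); the r=8 cylinder at (11, 0) contributes a regular 12-gon of circumradius 8 (area = (12/2)·8.000²·sin(360°/12) = 192.00 mm²); Subtracting the remaining from the first: starting from the r=8.5 cylinder (216.75 mm²), the 19.5×26.5 cube at (9, 9.5) misses the remaining region (no effect); the r=8 cylinder at (11, 0) partially overlaps it — only the 41.64 mm² overlap (of its 192.00 mm²) is removed, clipping the outline — area = 175.11 mm². Checking containment: the cross-section at z = 8.25 is a subset of the cross-section at z = 3.25.

entirely on top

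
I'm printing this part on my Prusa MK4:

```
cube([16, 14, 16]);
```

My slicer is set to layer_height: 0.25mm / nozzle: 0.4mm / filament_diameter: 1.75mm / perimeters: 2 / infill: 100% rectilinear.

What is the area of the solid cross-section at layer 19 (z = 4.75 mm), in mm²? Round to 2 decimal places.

At z = 4.75 mm: the cube is present — its section is the full 16×14 rectangle (area 224.00 mm²). Overall, the cross-section is a single solid region. Net area = 224.00 mm².

224.00 mm²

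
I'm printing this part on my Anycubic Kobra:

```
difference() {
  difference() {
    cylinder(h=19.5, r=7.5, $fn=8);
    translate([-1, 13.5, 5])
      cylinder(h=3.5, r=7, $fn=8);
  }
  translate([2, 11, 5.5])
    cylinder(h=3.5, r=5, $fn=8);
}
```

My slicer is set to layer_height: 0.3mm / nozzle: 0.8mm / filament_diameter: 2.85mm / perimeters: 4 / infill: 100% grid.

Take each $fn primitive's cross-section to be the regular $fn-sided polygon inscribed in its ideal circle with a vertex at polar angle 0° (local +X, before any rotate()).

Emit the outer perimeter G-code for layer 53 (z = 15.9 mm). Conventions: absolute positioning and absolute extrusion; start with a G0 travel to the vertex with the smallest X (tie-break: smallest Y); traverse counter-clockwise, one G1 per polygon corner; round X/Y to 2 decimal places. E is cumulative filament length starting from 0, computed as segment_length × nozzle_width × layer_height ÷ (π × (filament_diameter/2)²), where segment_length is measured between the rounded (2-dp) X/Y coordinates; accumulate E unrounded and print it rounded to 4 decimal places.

G0 X-7.50 Y0.00 Z15.90
G1 X-5.30 Y-5.30 E0.2159
G1 X0.00 Y-7.50 E0.4318
G1 X5.30 Y-5.30 E0.6477
G1 X7.50 Y0.00 E0.8636
G1 X5.30 Y5.30 E1.0794
G1 X0.00 Y7.50 E1.2953
G1 X-5.30 Y5.30 E1.5112
G1 X-7.50 Y0.00 E1.7271

At z = 15.9 mm: the r=7.5 cylinder contributes a regular 8-gon of circumradius 7.5; the cylinder at (-1, 13.5) is absent (z outside [5, 8.5]); Taking the first minus the rest: none of the subtracted shapes is present at this height, so the r=7.5 cylinder is unchanged — 1 connected region; the cylinder at (2, 11) is not intersected at this z (z outside [5.5, 9]); Subtracting the remaining from the first: none of the subtracted shapes is present at this height, so that combined region is unchanged — 1 connected region. The outline is a single polygon with 8 vertices. Extrusion per mm of travel: 0.8 × 0.3 / (π × 1.425²) = 0.037621. Accumulating E over each segment gives final E = 1.7271.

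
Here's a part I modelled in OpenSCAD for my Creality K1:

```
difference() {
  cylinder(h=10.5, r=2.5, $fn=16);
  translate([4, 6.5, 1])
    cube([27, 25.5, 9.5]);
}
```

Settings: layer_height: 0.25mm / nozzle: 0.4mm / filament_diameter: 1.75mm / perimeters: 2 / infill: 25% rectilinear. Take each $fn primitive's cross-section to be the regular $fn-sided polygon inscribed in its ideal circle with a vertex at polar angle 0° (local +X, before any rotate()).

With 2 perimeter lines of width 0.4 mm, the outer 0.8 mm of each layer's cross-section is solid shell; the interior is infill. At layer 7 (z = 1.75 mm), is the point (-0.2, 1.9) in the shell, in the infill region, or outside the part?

shell

At z = 1.75 mm: the cylinder: section is a regular 16-gon, circumradius r=2.5; the cube at (4, 6.5) (footprint 27×25.5) is included at this height; Subtracting the remaining from the first: starting from the r=2.5 cylinder, the 27×25.5 cube at (4, 6.5) misses the remaining region (no effect) — 1 connected region. Overall, the cross-section is a single solid region. The nearest boundary edge runs (-0.96, 2.31)→(0.00, 2.50); distance from the point to it = 0.55 mm. The point is inside the cross-section, 0.55 mm from the nearest boundary — within the 0.8 mm shell band (2 × 0.4).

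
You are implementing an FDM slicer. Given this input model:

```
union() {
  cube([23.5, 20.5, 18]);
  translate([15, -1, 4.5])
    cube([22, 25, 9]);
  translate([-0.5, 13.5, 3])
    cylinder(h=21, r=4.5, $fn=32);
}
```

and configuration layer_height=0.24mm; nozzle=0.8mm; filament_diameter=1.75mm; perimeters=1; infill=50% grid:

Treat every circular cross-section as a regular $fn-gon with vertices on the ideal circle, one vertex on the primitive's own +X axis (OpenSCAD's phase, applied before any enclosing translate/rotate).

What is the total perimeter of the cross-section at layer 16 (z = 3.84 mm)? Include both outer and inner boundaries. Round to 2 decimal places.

94.22 mm

At z = 3.84 mm: the cube is present — its section is the full 23.5×20.5 rectangle (perimeter 88.00 mm); the cube at (15, -1) does not reach this height (z outside [4.5, 13.5]); the cylinder at (-0.5, 13.5): section is a regular 32-gon, circumradius r=4.5 (perimeter = 2·32·4.500·sin(180°/32) = 28.23 mm); Merging all regions: the regions partially overlap (shared area 27.13 mm²), so the edge portions inside another operand are dropped and the merged outline is re-measured after clipping — boundary = 94.22 mm. Overall, the cross-section is a single solid region. Total boundary length (outer) = 94.22 mm.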